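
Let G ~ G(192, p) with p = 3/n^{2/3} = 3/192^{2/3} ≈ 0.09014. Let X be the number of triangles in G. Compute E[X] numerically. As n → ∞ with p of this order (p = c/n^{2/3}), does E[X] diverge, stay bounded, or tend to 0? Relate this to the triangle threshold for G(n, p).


Number of potential triangles: C(192, 3) = 1161280.
Each occurs with probability p³ ≈ (0.09014)³ ≈ 7.324219e-04.
By linearity: E[X] = C(192, 3)·p³ ≈ 1161280 · 7.324219e-04 ≈ 850.5469.
Since α = 2/3 < 1, p = c/n^{2/3} ≫ 1/n is above the triangle threshold p ~ 1/n. Asymptotically E[X] ~ (c³/6)·n^{3(1−α)} = (3³/6)·n^{1} → ∞; triangles are abundant w.h.p.

E[X] ≈ 850.5469; in regime p = Θ(1/n^{2/3}) E[X] diverges (above the triangle threshold p ~ 1/n).


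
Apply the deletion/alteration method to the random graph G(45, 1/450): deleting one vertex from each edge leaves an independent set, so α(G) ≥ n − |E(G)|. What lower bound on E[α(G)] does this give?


E[|E(G)|] = C(45, 2)·p = 990 · (1/450) = 11/5.
E[α(G)] ≥ n − E[|E(G)|] = 45 − 11/5 = 214/5.
Numerically: ≈ 42.800.
(This is only a lower bound; the true E[α(G)] may be larger.)

E[α(G)] ≥ 214/5 ≈ 42.800.


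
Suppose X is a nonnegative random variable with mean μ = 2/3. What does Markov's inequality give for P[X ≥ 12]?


μ = E[X] = 2/3, a = 12.
Markov: P[X ≥ 12] ≤ μ/a = (2/3)/12 = 1/18.
Numerically: ≈ 0.055556.
(Since a = 12 > μ = 0.666667, the bound 1/18 is < 1 and informative.)

P[X ≥ 12] ≤ 1/18 ≈ 0.055556.


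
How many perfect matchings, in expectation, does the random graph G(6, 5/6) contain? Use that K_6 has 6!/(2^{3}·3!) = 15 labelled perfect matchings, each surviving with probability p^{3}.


K_6 has 6!/(2^{3}·3!) = 15 labelled perfect matchings.
For each such perfect matching H, let X_H = 1 if all 3 edges of H are present in G. Then P[X_H = 1] = p^{3} = (5/6)^{3} = 125/216.
Summing the indicators: E[X] = Σ_H E[X_H] = 15 · p^{3} = 15 · 125/216 = 625/72.
Numerically: E[X] ≈ 8.68056.

E[X] = 15 · (5/6)^{3} = 625/72 ≈ 8.68056.


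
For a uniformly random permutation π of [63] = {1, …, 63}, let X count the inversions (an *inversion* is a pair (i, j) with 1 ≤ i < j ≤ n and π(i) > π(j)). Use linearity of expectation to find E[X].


Write X = Σ X_I over the C(63, 2) = 1953 pairs i < j, with X_I the indicator of one inversion.
There are 1953 indicators.
For each fixed pair i < j, the values π(i) and π(j) are two distinct elements of {1, …, 63} in uniformly random order; by symmetry P[π(i) > π(j)] = 1/2.
By linearity: E[X] = 1953 · (1/2) = C(63, 2) · (1/2) = 1953/2 = 1953/2 ≈ 976.50000.

E[X] = 1953/2 = 976.50000.


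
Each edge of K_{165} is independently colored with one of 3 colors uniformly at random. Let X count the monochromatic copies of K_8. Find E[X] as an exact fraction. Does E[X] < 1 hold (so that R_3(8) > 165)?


E[X] = C(165, 8) · 3^{1 − 28} = 11468588169060 · 3^{−27} = 11468588169060/7625597484987.
As a reduced fraction: E[X] = 141587508260/94143178827 ≈ 1.5039593.
Is E[X] < 1? NO.
Since E[X] ≥ 1, the first-moment bound is inconclusive at n = 165; it does NOT by itself certify R_3(8) > 165.

E[X] = 141587508260/94143178827 ≈ 1.5039593; E[X] ≥ 1; first-moment method inconclusive here.


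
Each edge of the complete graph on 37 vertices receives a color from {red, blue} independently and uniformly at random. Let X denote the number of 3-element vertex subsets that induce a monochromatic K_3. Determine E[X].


Let X = Σ_S X_S over the C(37, 3) = 7770 subsets S of size 3, where X_S = 1 if the K_3 on S is monochromatic.
For a fixed S, the K_3 on S has C(3, 2) = 3 edges. P[all 3 edges red] = (1/2)^3, and likewise for blue, so P[monochromatic] = 2·(1/2)^3 = 2^{1 − 3} = 1/4.
By linearity: E[X] = C(37, 3) · 2^{1 − 3} = 7770 · 1/4 = 3885/2.
Numerically: E[X] ≈ 1942.500000.

E[X] = C(37,3)·2^(1−C(3,2)) = 3885/2 ≈ 1942.500000.


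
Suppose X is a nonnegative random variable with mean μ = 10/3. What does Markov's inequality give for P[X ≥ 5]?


μ = E[X] = 10/3, a = 5.
Markov: P[X ≥ 5] ≤ μ/a = (10/3)/5 = 2/3.
Numerically: ≈ 0.667.
(Since a = 5 > μ = 3.333, the bound 2/3 is < 1 and informative.)

P[X ≥ 5] ≤ 2/3 ≈ 0.667.


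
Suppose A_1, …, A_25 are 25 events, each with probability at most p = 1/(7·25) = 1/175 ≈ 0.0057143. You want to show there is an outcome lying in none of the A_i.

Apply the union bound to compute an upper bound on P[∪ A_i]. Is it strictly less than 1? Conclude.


Union bound: P[∪_{i=1}^{25} A_i] ≤ Σ_i P[A_i] ≤ 25·p = 25·(1/175) = 1/7.
Numerically: 1/7 ≈ 0.1428571.
Is 1/7 < 1? YES.
Since P[∪ A_i] ≤ 1/7 < 1, the complement has P[∩ A_i^c] ≥ 1 − 1/7 = 6/7 > 0, so some outcome avoids every A_i.

25·p = 1/7 ≈ 0.1428571; existence CERTIFIED by the union bound.


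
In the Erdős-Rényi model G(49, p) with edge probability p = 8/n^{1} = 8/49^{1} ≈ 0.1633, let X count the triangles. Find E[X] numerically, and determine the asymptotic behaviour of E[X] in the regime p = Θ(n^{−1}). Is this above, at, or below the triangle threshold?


Number of potential triangles: C(49, 3) = 18424.
Each occurs with probability p³ ≈ (0.1633)³ ≈ 4.351928e-03.
By linearity: E[X] = C(49, 3)·p³ ≈ 18424 · 4.351928e-03 ≈ 80.1799.
Here α = 1, so p = 8/n is exactly at the triangle threshold p ~ 1/n. Asymptotically E[X] → c³/6 = 8³/6 = 256/3 ≈ 85.3333, a bounded constant. In this regime the triangle count is asymptotically Poisson(c³/6).

E[X] ≈ 80.1799; in regime p = Θ(1/n^{1}) E[X] stays bounded (at the triangle threshold p ~ 1/n).


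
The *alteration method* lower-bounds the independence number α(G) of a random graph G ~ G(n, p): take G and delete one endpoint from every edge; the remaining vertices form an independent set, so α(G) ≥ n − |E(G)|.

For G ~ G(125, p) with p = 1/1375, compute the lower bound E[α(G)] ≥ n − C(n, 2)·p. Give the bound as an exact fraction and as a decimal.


E[|E(G)|] = C(125, 2)·p = 7750 · (1/1375) = 62/11.
E[α(G)] ≥ n − E[|E(G)|] = 125 − 62/11 = 1313/11.
Numerically: ≈ 119.36364.
(This is only a lower bound; the true E[α(G)] may be larger.)

E[α(G)] ≥ 1313/11 ≈ 119.36364.


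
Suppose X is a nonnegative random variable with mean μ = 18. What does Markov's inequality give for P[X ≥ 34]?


μ = E[X] = 18, a = 34.
Markov: P[X ≥ 34] ≤ μ/a = (18)/34 = 9/17.
Numerically: ≈ 0.529.
(Since a = 34 > μ = 18.000, the bound 9/17 is < 1 and informative.)

P[X ≥ 34] ≤ 9/17 ≈ 0.529.


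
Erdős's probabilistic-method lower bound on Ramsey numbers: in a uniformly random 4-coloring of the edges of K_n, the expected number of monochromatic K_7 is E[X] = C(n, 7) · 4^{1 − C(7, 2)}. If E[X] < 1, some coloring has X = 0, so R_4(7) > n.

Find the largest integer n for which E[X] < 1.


We need C(n, 7) · 4^{1 − 21} < 1, i.e. C(n, 7) < 4^{21 − 1} = 1099511627776.
Check values of n near the boundary:
  n = 175: C(175, 7) = 883208107275; 883208107275 < 1099511627776? YES
  n = 176: C(176, 7) = 919790691600; 919790691600 < 1099511627776? YES
  n = 177: C(177, 7) = 957664425960; 957664425960 < 1099511627776? YES
  n = 178: C(178, 7) = 996867063280; 996867063280 < 1099511627776? YES
  n = 179: C(179, 7) = 1037437234460; 1037437234460 < 1099511627776? YES
  n = 180: C(180, 7) = 1079414463600; 1079414463600 < 1099511627776? YES
  n = 181: C(181, 7) = 1122839183400; 1122839183400 < 1099511627776? NO
The largest n with C(n, 7) < 1099511627776 is n = 180 (where E[X] = 67463403975/68719476736 ≈ 0.98172). Hence R_4(7) > 180, i.e. R_4(7) ≥ 181.

Largest n = 180; hence R_4(7) > 180.


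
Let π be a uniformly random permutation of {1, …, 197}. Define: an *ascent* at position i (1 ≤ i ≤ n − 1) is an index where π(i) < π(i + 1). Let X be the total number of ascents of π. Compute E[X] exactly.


Write X = Σ X_I over i = 1, …, 196, with X_I the indicator of one ascent.
There are 196 indicators.
For each fixed i, the pair (π(i), π(i+1)) is a uniformly random ordered pair of distinct values from {1, …, 197}; by symmetry P[π(i) < π(i+1)] = 1/2.
By linearity: E[X] = 196 · (1/2) = (197 − 1) · (1/2) = 98 ≈ 98.0000.

E[X] = 98 = 98.0000.


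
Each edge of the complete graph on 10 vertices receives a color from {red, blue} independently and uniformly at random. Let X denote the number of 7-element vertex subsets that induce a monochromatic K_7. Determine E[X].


Let X = Σ_S X_S over the C(10, 7) = 120 subsets S of size 7, where X_S = 1 if the K_7 on S is monochromatic.
For a fixed S, the K_7 on S has C(7, 2) = 21 edges. P[all 21 edges red] = (1/2)^21, and likewise for blue, so P[monochromatic] = 2·(1/2)^21 = 2^{1 − 21} = 1/1048576.
Summing: E[X] = C(10, 7) · 2^{1 − 21} = 120 · 1/1048576 = 15/131072.
Numerically: E[X] ≈ 0.00011.

E[X] = C(10,7)·2^(1−C(7,2)) = 15/131072 ≈ 0.00011.


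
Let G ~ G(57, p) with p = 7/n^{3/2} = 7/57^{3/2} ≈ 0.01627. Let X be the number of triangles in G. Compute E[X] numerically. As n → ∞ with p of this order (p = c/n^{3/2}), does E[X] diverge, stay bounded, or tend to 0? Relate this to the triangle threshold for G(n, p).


Number of potential triangles: C(57, 3) = 29260.
Each occurs with probability p³ ≈ (0.01627)³ ≈ 4.303851e-06.
By linearity: E[X] = C(57, 3)·p³ ≈ 29260 · 4.303851e-06 ≈ 0.1259.
Since α = 3/2 > 1, p = c/n^{3/2} = o(1/n) is below the triangle threshold p ~ 1/n. Asymptotically E[X] ~ (c³/6)·n^{3(1−α)} = (7³/6)·n^{-1.5} → 0, so by Markov's inequality G has no triangles w.h.p.

E[X] ≈ 0.1259; in regime p = Θ(1/n^{3/2}) E[X] tends to 0 (below the triangle threshold p ~ 1/n).


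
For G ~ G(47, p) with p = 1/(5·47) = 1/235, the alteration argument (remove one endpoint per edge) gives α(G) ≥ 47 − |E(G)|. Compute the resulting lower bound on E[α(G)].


E[|E(G)|] = C(47, 2)·p = 1081 · (1/235) = 23/5.
E[α(G)] ≥ n − E[|E(G)|] = 47 − 23/5 = 212/5.
Numerically: ≈ 42.40000.
(This is only a lower bound; the true E[α(G)] may be larger.)

E[α(G)] ≥ 212/5 ≈ 42.40000.


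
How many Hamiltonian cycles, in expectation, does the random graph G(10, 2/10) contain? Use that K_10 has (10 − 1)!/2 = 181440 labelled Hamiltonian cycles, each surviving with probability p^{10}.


K_10 has (10 − 1)!/2 = 181440 labelled Hamiltonian cycles.
For each such Hamiltonian cycle H, let X_H = 1 if all 10 edges of H are present in G. Then P[X_H = 1] = p^{10} = (1/5)^{10} = 1/9765625.
Summing the indicators: E[X] = Σ_H E[X_H] = 181440 · p^{10} = 181440 · 1/9765625 = 36288/1953125.
Numerically: E[X] ≈ 0.0185795.

E[X] = 181440 · (1/5)^{10} = 36288/1953125 ≈ 0.0185795.


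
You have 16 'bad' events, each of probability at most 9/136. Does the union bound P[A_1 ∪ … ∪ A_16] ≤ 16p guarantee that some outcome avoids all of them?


Union bound: P[∪_{i=1}^{16} A_i] ≤ Σ_i P[A_i] ≤ 16·p = 16·(9/136) = 18/17.
Numerically: 18/17 ≈ 1.058824.
Is 18/17 < 1? NO.
Since the bound 18/17 is ≥ 1, the union bound is uninformative here; it does NOT by itself certify existence.

16·p = 18/17 ≈ 1.058824; existence NOT certified by the union bound.


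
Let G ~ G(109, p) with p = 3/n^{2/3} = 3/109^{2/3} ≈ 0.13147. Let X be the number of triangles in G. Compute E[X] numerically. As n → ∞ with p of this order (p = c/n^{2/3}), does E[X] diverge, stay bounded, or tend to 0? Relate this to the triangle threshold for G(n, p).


Number of potential triangles: C(109, 3) = 209934.
Each occurs with probability p³ ≈ (0.13147)³ ≈ 2.2725360e-03.
By linearity: E[X] = C(109, 3)·p³ ≈ 209934 · 2.2725360e-03 ≈ 477.08257.
Since α = 2/3 < 1, p = c/n^{2/3} ≫ 1/n is above the triangle threshold p ~ 1/n. Asymptotically E[X] ~ (c³/6)·n^{3(1−α)} = (3³/6)·n^{1} → ∞; triangles are abundant w.h.p.

E[X] ≈ 477.08257; in regime p = Θ(1/n^{2/3}) E[X] diverges (above the triangle threshold p ~ 1/n).


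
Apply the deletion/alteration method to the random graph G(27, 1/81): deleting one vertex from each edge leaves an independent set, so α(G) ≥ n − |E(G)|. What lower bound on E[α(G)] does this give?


E[|E(G)|] = C(27, 2)·p = 351 · (1/81) = 13/3.
E[α(G)] ≥ n − E[|E(G)|] = 27 − 13/3 = 68/3.
Numerically: ≈ 22.667.
(This is only a lower bound; the true E[α(G)] may be larger.)

E[α(G)] ≥ 68/3 ≈ 22.667.


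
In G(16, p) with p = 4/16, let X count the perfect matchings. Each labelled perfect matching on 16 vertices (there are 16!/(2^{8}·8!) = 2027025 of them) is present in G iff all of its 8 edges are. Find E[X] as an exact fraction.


K_16 has 16!/(2^{8}·8!) = 2027025 labelled perfect matchings.
For each such perfect matching H, let X_H = 1 if all 8 edges of H are present in G. Then P[X_H = 1] = p^{8} = (1/4)^{8} = 1/65536.
Summing the indicators: E[X] = Σ_H E[X_H] = 2027025 · p^{8} = 2027025 · 1/65536 = 2027025/65536.
Numerically: E[X] ≈ 30.93.

E[X] = 2027025 · (1/4)^{8} = 2027025/65536 ≈ 30.93.


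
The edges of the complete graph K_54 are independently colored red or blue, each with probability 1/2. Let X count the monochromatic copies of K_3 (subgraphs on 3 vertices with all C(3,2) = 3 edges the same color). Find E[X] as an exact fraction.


Let X = Σ_S X_S over the C(54, 3) = 24804 subsets S of size 3, where X_S = 1 if the K_3 on S is monochromatic.
For a fixed S, the K_3 on S has C(3, 2) = 3 edges. P[all 3 edges red] = (1/2)^3, and likewise for blue, so P[monochromatic] = 2·(1/2)^3 = 2^{1 − 3} = 1/4.
By linearity: E[X] = C(54, 3) · 2^{1 − 3} = 24804 · 1/4 = 6201.
Numerically: E[X] ≈ 6201.0000.

E[X] = C(54,3)·2^(1−C(3,2)) = 6201 ≈ 6201.0000.


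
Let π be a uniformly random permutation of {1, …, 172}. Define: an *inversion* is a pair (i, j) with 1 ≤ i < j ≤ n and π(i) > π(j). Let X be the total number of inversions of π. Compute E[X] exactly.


Write X = Σ X_I over the C(172, 2) = 14706 pairs i < j, with X_I the indicator of one inversion.
There are 14706 indicators.
For each fixed pair i < j, the values π(i) and π(j) are two distinct elements of {1, …, 172} in uniformly random order; by symmetry P[π(i) > π(j)] = 1/2.
By linearity: E[X] = 14706 · (1/2) = C(172, 2) · (1/2) = 14706/2 = 7353 ≈ 7353.000000.

E[X] = 7353 = 7353.000000.


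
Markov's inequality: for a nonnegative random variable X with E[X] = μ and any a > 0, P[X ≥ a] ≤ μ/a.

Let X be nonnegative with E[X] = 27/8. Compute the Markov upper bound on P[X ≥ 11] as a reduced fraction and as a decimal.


μ = E[X] = 27/8, a = 11.
Markov: P[X ≥ 11] ≤ μ/a = (27/8)/11 = 27/88.
Numerically: ≈ 0.307.
(Since a = 11 > μ = 3.375, the bound 27/88 is < 1 and informative.)

P[X ≥ 11] ≤ 27/88 ≈ 0.307.


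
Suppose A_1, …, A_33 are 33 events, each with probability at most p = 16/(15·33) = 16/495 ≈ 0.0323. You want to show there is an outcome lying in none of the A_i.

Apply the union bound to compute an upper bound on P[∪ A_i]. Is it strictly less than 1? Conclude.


Union bound: P[∪_{i=1}^{33} A_i] ≤ Σ_i P[A_i] ≤ 33·p = 33·(16/495) = 16/15.
Numerically: 16/15 ≈ 1.0667.
Is 16/15 < 1? NO.
Since the bound 16/15 is ≥ 1, the union bound is uninformative here; it does NOT by itself certify existence.

33·p = 16/15 ≈ 1.0667; existence NOT certified by the union bound.


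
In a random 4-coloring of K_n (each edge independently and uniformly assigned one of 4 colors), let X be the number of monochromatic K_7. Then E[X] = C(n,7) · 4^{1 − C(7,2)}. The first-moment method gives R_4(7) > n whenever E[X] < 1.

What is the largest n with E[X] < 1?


We need C(n, 7) · 4^{1 − 21} < 1, i.e. C(n, 7) < 4^{21 − 1} = 1099511627776.
Check values of n near the boundary:
  n = 179: C(179, 7) = 1037437234460; 1037437234460 < 1099511627776? YES
  n = 180: C(180, 7) = 1079414463600; 1079414463600 < 1099511627776? YES
  n = 181: C(181, 7) = 1122839183400; 1122839183400 < 1099511627776? NO
  n = 182: C(182, 7) = 1167752750736; 1167752750736 < 1099511627776? NO
The largest n with C(n, 7) < 1099511627776 is n = 180 (where E[X] = 67463403975/68719476736 ≈ 0.9817). Hence R_4(7) > 180, i.e. R_4(7) ≥ 181.

Largest n = 180; hence R_4(7) > 180.


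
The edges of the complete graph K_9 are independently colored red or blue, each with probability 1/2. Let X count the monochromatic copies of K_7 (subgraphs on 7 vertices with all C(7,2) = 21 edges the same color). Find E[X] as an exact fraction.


Let X = Σ_S X_S over the C(9, 7) = 36 subsets S of size 7, where X_S = 1 if the K_7 on S is monochromatic.
For a fixed S, the K_7 on S has C(7, 2) = 21 edges. P[all 21 edges red] = (1/2)^21, and likewise for blue, so P[monochromatic] = 2·(1/2)^21 = 2^{1 − 21} = 1/1048576.
By linearity: E[X] = C(9, 7) · 2^{1 − 21} = 36 · 1/1048576 = 9/262144.
Numerically: E[X] ≈ 0.00003.

E[X] = C(9,7)·2^(1−C(7,2)) = 9/262144 ≈ 0.00003.


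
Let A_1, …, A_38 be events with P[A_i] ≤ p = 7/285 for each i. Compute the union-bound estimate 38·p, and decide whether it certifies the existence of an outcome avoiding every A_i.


Union bound: P[∪_{i=1}^{38} A_i] ≤ Σ_i P[A_i] ≤ 38·p = 38·(7/285) = 14/15.
Numerically: 14/15 ≈ 0.933333.
Is 14/15 < 1? YES.
Since P[∪ A_i] ≤ 14/15 < 1, the complement has P[∩ A_i^c] ≥ 1 − 14/15 = 1/15 > 0, so some outcome avoids every A_i.

38·p = 14/15 ≈ 0.933333; existence CERTIFIED by the union bound.


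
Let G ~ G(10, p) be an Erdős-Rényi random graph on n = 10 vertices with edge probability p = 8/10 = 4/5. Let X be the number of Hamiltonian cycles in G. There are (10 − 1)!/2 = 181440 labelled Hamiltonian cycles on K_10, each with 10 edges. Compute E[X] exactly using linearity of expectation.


K_10 has (10 − 1)!/2 = 181440 labelled Hamiltonian cycles.
For each such Hamiltonian cycle H, let X_H = 1 if all 10 edges of H are present in G. Then P[X_H = 1] = p^{10} = (4/5)^{10} = 1048576/9765625.
Summing the indicators: E[X] = Σ_H E[X_H] = 181440 · p^{10} = 181440 · 1048576/9765625 = 38050725888/1953125.
Numerically: E[X] ≈ 19482.

E[X] = 181440 · (4/5)^{10} = 38050725888/1953125 ≈ 19482.


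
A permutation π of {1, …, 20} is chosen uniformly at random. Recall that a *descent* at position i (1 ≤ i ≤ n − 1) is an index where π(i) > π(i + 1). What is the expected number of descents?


Write X = Σ X_I over i = 1, …, 19, with X_I the indicator of one descent.
There are 19 indicators.
For each fixed i, the pair (π(i), π(i+1)) is a uniformly random ordered pair of distinct values from {1, …, 20}; by symmetry P[π(i) > π(i+1)] = 1/2.
By linearity: E[X] = 19 · (1/2) = (20 − 1) · (1/2) = 19/2 ≈ 9.500.

E[X] = 19/2 = 9.500.


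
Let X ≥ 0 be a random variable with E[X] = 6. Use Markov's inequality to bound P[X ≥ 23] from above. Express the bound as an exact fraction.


μ = E[X] = 6, a = 23.
Markov: P[X ≥ 23] ≤ μ/a = (6)/23 = 6/23.
Numerically: ≈ 0.261.
(Since a = 23 > μ = 6.000, the bound 6/23 is < 1 and informative.)

P[X ≥ 23] ≤ 6/23 ≈ 0.261.


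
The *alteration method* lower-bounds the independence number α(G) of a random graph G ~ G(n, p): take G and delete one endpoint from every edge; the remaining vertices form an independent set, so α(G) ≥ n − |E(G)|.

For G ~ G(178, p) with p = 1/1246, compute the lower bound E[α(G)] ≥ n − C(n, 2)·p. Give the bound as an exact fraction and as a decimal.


E[|E(G)|] = C(178, 2)·p = 15753 · (1/1246) = 177/14.
E[α(G)] ≥ n − E[|E(G)|] = 178 − 177/14 = 2315/14.
Numerically: ≈ 165.357143.
(This is only a lower bound; the true E[α(G)] may be larger.)

E[α(G)] ≥ 2315/14 ≈ 165.357143.


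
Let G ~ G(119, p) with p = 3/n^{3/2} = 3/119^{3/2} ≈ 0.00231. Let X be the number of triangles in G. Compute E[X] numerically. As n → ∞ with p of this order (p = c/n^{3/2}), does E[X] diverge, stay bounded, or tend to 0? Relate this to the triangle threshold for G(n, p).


Number of potential triangles: C(119, 3) = 273819.
Each occurs with probability p³ ≈ (0.00231)³ ≈ 1.23425e-08.
By linearity: E[X] = C(119, 3)·p³ ≈ 273819 · 1.23425e-08 ≈ 0.003.
Since α = 3/2 > 1, p = c/n^{3/2} = o(1/n) is below the triangle threshold p ~ 1/n. Asymptotically E[X] ~ (c³/6)·n^{3(1−α)} = (3³/6)·n^{-1.5} → 0, so by Markov's inequality G has no triangles w.h.p.

E[X] ≈ 0.003; in regime p = Θ(1/n^{3/2}) E[X] tends to 0 (below the triangle threshold p ~ 1/n).


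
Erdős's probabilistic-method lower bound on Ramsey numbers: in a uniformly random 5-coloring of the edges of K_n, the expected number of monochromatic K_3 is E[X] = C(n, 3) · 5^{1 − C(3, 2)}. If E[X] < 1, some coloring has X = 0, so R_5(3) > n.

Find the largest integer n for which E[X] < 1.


We need C(n, 3) · 5^{1 − 3} < 1, i.e. C(n, 3) < 5^{3 − 1} = 25.
Check values of n near the boundary:
  n = 3: C(3, 3) = 1; 1 < 25? YES
  n = 4: C(4, 3) = 4; 4 < 25? YES
  n = 5: C(5, 3) = 10; 10 < 25? YES
  n = 6: C(6, 3) = 20; 20 < 25? YES
  n = 7: C(7, 3) = 35; 35 < 25? NO
  n = 8: C(8, 3) = 56; 56 < 25? NO
The largest n with C(n, 3) < 25 is n = 6 (where E[X] = 4/5 ≈ 0.8000). Hence R_5(3) > 6, i.e. R_5(3) ≥ 7.

Largest n = 6; hence R_5(3) > 6.


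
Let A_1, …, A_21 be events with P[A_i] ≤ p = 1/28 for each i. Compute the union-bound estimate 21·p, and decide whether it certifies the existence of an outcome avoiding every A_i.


Union bound: P[∪_{i=1}^{21} A_i] ≤ Σ_i P[A_i] ≤ 21·p = 21·(1/28) = 3/4.
Numerically: 3/4 ≈ 0.750000.
Is 3/4 < 1? YES.
Since P[∪ A_i] ≤ 3/4 < 1, the complement has P[∩ A_i^c] ≥ 1 − 3/4 = 1/4 > 0, so some outcome avoids every A_i.

21·p = 3/4 ≈ 0.750000; existence CERTIFIED by the union bound.


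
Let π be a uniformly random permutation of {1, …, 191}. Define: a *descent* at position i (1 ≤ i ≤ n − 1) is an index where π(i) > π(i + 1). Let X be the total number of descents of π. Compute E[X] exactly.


Write X = Σ X_I over i = 1, …, 190, with X_I the indicator of one descent.
There are 190 indicators.
For each fixed i, the pair (π(i), π(i+1)) is a uniformly random ordered pair of distinct values from {1, …, 191}; by symmetry P[π(i) > π(i+1)] = 1/2.
By linearity: E[X] = 190 · (1/2) = (191 − 1) · (1/2) = 95 ≈ 95.00000.

E[X] = 95 = 95.00000.


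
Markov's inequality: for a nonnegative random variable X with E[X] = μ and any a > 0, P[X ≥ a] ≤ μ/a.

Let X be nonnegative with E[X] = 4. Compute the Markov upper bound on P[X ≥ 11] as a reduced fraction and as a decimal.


μ = E[X] = 4, a = 11.
Markov: P[X ≥ 11] ≤ μ/a = (4)/11 = 4/11.
Numerically: ≈ 0.364.
(Since a = 11 > μ = 4.000, the bound 4/11 is < 1 and informative.)

P[X ≥ 11] ≤ 4/11 ≈ 0.364.


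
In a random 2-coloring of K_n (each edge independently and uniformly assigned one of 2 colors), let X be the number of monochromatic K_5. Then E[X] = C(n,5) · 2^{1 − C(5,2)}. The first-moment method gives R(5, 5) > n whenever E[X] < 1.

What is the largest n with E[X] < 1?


We need C(n, 5) · 2^{1 − 10} < 1, i.e. C(n, 5) < 2^{10 − 1} = 512.
Check values of n near the boundary:
  n = 10: C(10, 5) = 252; 252 < 512? YES
  n = 11: C(11, 5) = 462; 462 < 512? YES
  n = 12: C(12, 5) = 792; 792 < 512? NO
  n = 13: C(13, 5) = 1287; 1287 < 512? NO
The largest n with C(n, 5) < 512 is n = 11 (where E[X] = 231/256 ≈ 0.90234). Hence R(5, 5) > 11, i.e. R(5, 5) ≥ 12.

Largest n = 11; hence R(5, 5) > 11.


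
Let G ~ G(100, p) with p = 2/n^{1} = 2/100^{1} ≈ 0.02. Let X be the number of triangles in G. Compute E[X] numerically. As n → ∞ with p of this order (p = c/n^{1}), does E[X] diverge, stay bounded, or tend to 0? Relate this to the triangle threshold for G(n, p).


Number of potential triangles: C(100, 3) = 161700.
Each occurs with probability p³ ≈ (0.02)³ ≈ 8.00000000e-06.
By linearity: E[X] = C(100, 3)·p³ ≈ 161700 · 8.00000000e-06 ≈ 1.293600.
Here α = 1, so p = 2/n is exactly at the triangle threshold p ~ 1/n. Asymptotically E[X] → c³/6 = 2³/6 = 4/3 ≈ 1.333333, a bounded constant. In this regime the triangle count is asymptotically Poisson(c³/6).

E[X] ≈ 1.293600; in regime p = Θ(1/n^{1}) E[X] stays bounded (at the triangle threshold p ~ 1/n).


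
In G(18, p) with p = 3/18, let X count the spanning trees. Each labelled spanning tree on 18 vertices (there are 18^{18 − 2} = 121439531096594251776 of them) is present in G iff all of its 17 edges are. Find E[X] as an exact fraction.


K_18 has 18^{18 − 2} = 121439531096594251776 labelled spanning trees.
For each such spanning tree H, let X_H = 1 if all 17 edges of H are present in G. Then P[X_H = 1] = p^{17} = (1/6)^{17} = 1/16926659444736.
Summing the indicators: E[X] = Σ_H E[X_H] = 121439531096594251776 · p^{17} = 121439531096594251776 · 1/16926659444736 = 14348907/2.
Numerically: E[X] ≈ 7.17445e+06.

E[X] = 121439531096594251776 · (1/6)^{17} = 14348907/2 ≈ 7.17445e+06.


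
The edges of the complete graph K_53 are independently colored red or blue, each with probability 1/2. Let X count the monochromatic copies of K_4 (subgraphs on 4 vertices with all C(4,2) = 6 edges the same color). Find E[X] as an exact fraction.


Let X = Σ_S X_S over the C(53, 4) = 292825 subsets S of size 4, where X_S = 1 if the K_4 on S is monochromatic.
For a fixed S, the K_4 on S has C(4, 2) = 6 edges. P[all 6 edges red] = (1/2)^6, and likewise for blue, so P[monochromatic] = 2·(1/2)^6 = 2^{1 − 6} = 1/32.
Summing: E[X] = C(53, 4) · 2^{1 − 6} = 292825 · 1/32 = 292825/32.
Numerically: E[X] ≈ 9150.78125.

E[X] = C(53,4)·2^(1−C(4,2)) = 292825/32 ≈ 9150.78125.


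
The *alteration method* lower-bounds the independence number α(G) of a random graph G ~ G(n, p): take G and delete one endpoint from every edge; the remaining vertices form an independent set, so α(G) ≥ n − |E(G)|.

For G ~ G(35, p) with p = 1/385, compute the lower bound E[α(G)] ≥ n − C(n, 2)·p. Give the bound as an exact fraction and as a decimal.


E[|E(G)|] = C(35, 2)·p = 595 · (1/385) = 17/11.
E[α(G)] ≥ n − E[|E(G)|] = 35 − 17/11 = 368/11.
Numerically: ≈ 33.455.
(This is only a lower bound; the true E[α(G)] may be larger.)

E[α(G)] ≥ 368/11 ≈ 33.455.


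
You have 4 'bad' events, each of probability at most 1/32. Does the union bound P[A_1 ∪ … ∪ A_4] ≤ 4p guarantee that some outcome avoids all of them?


Union bound: P[∪_{i=1}^{4} A_i] ≤ Σ_i P[A_i] ≤ 4·p = 4·(1/32) = 1/8.
Numerically: 1/8 ≈ 0.1250.
Is 1/8 < 1? YES.
Since P[∪ A_i] ≤ 1/8 < 1, the complement has P[∩ A_i^c] ≥ 1 − 1/8 = 7/8 > 0, so some outcome avoids every A_i.

4·p = 1/8 ≈ 0.1250; existence CERTIFIED by the union bound.


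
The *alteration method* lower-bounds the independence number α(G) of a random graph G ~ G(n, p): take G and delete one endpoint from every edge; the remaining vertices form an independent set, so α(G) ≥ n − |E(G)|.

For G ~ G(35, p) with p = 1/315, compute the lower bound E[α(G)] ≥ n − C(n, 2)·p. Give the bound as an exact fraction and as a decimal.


E[|E(G)|] = C(35, 2)·p = 595 · (1/315) = 17/9.
E[α(G)] ≥ n − E[|E(G)|] = 35 − 17/9 = 298/9.
Numerically: ≈ 33.111111.
(This is only a lower bound; the true E[α(G)] may be larger.)

E[α(G)] ≥ 298/9 ≈ 33.111111.


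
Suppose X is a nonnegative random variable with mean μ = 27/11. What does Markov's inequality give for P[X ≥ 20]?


μ = E[X] = 27/11, a = 20.
Markov: P[X ≥ 20] ≤ μ/a = (27/11)/20 = 27/220.
Numerically: ≈ 0.12273.
(Since a = 20 > μ = 2.45455, the bound 27/220 is < 1 and informative.)

P[X ≥ 20] ≤ 27/220 ≈ 0.12273.


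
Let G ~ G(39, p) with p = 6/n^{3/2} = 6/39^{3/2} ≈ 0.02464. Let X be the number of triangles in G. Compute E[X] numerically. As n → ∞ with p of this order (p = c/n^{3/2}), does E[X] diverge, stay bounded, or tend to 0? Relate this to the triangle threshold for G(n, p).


Number of potential triangles: C(39, 3) = 9139.
Each occurs with probability p³ ≈ (0.02464)³ ≈ 1.495075e-05.
By linearity: E[X] = C(39, 3)·p³ ≈ 9139 · 1.495075e-05 ≈ 0.1366.
Since α = 3/2 > 1, p = c/n^{3/2} = o(1/n) is below the triangle threshold p ~ 1/n. Asymptotically E[X] ~ (c³/6)·n^{3(1−α)} = (6³/6)·n^{-1.5} → 0, so by Markov's inequality G has no triangles w.h.p.

E[X] ≈ 0.1366; in regime p = Θ(1/n^{3/2}) E[X] tends to 0 (below the triangle threshold p ~ 1/n).


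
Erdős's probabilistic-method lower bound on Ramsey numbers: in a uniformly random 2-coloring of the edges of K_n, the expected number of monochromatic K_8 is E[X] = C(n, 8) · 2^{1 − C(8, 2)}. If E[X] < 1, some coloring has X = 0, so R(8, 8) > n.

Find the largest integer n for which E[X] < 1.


We need C(n, 8) · 2^{1 − 28} < 1, i.e. C(n, 8) < 2^{28 − 1} = 134217728.
Check values of n near the boundary:
  n = 39: C(39, 8) = 61523748; 61523748 < 134217728? YES
  n = 40: C(40, 8) = 76904685; 76904685 < 134217728? YES
  n = 41: C(41, 8) = 95548245; 95548245 < 134217728? YES
  n = 42: C(42, 8) = 118030185; 118030185 < 134217728? YES
  n = 43: C(43, 8) = 145008513; 145008513 < 134217728? NO
  n = 44: C(44, 8) = 177232627; 177232627 < 134217728? NO
  n = 45: C(45, 8) = 215553195; 215553195 < 134217728? NO
The largest n with C(n, 8) < 134217728 is n = 42 (where E[X] = 118030185/134217728 ≈ 0.8794). Hence R(8, 8) > 42, i.e. R(8, 8) ≥ 43.

Largest n = 42; hence R(8, 8) > 42.


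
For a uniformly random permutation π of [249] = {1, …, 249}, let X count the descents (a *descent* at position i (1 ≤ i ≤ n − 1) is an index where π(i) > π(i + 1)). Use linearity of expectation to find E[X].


Write X = Σ X_I over i = 1, …, 248, with X_I the indicator of one descent.
There are 248 indicators.
For each fixed i, the pair (π(i), π(i+1)) is a uniformly random ordered pair of distinct values from {1, …, 249}; by symmetry P[π(i) > π(i+1)] = 1/2.
By linearity: E[X] = 248 · (1/2) = (249 − 1) · (1/2) = 124 ≈ 124.0000.

E[X] = 124 = 124.0000.


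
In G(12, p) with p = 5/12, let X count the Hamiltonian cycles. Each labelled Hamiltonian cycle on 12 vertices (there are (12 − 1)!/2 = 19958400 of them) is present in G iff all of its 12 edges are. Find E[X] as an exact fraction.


K_12 has (12 − 1)!/2 = 19958400 labelled Hamiltonian cycles.
For each such Hamiltonian cycle H, let X_H = 1 if all 12 edges of H are present in G. Then P[X_H = 1] = p^{12} = (5/12)^{12} = 244140625/8916100448256.
By linearity of expectation: E[X] = Σ_H E[X_H] = 19958400 · p^{12} = 19958400 · 244140625/8916100448256 = 469970703125/859963392.
Numerically: E[X] ≈ 546.501.

E[X] = 19958400 · (5/12)^{12} = 469970703125/859963392 ≈ 546.501.


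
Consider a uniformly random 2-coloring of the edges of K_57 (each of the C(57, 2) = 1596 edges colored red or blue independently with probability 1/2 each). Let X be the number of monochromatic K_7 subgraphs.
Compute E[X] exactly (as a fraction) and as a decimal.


Let X = Σ_S X_S over the C(57, 7) = 264385836 subsets S of size 7, where X_S = 1 if the K_7 on S is monochromatic.
For a fixed S, the K_7 on S has C(7, 2) = 21 edges. P[all 21 edges red] = (1/2)^21, and likewise for blue, so P[monochromatic] = 2·(1/2)^21 = 2^{1 − 21} = 1/1048576.
Summing: E[X] = C(57, 7) · 2^{1 − 21} = 264385836 · 1/1048576 = 66096459/262144.
Numerically: E[X] ≈ 252.1380.

E[X] = C(57,7)·2^(1−C(7,2)) = 66096459/262144 ≈ 252.1380.


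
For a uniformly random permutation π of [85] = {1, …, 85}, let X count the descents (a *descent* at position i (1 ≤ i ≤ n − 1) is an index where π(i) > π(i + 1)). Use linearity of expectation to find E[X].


Write X = Σ X_I over i = 1, …, 84, with X_I the indicator of one descent.
There are 84 indicators.
For each fixed i, the pair (π(i), π(i+1)) is a uniformly random ordered pair of distinct values from {1, …, 85}; by symmetry P[π(i) > π(i+1)] = 1/2.
By linearity: E[X] = 84 · (1/2) = (85 − 1) · (1/2) = 42 ≈ 42.0000.

E[X] = 42 = 42.0000.


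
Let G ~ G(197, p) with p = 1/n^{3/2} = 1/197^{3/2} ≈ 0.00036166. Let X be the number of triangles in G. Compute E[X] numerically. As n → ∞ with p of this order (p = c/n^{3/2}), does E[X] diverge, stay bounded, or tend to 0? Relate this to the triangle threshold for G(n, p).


Number of potential triangles: C(197, 3) = 1254890.
Each occurs with probability p³ ≈ (0.00036166)³ ≈ 4.7304448e-11.
By linearity: E[X] = C(197, 3)·p³ ≈ 1254890 · 4.7304448e-11 ≈ 0.00006.
Since α = 3/2 > 1, p = c/n^{3/2} = o(1/n) is below the triangle threshold p ~ 1/n. Asymptotically E[X] ~ (c³/6)·n^{3(1−α)} = (1³/6)·n^{-1.5} → 0, so by Markov's inequality G has no triangles w.h.p.

E[X] ≈ 0.00006; in regime p = Θ(1/n^{3/2}) E[X] tends to 0 (below the triangle threshold p ~ 1/n).


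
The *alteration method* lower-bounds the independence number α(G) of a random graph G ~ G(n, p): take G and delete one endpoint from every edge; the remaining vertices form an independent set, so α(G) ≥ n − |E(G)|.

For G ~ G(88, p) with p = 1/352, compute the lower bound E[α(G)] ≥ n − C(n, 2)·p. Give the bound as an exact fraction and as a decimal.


E[|E(G)|] = C(88, 2)·p = 3828 · (1/352) = 87/8.
E[α(G)] ≥ n − E[|E(G)|] = 88 − 87/8 = 617/8.
Numerically: ≈ 77.12500.
(This is only a lower bound; the true E[α(G)] may be larger.)

E[α(G)] ≥ 617/8 ≈ 77.12500.


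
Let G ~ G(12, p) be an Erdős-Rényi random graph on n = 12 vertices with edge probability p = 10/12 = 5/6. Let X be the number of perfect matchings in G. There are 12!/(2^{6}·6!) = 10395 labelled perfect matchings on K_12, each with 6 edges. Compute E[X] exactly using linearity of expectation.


K_12 has 12!/(2^{6}·6!) = 10395 labelled perfect matchings.
For each such perfect matching H, let X_H = 1 if all 6 edges of H are present in G. Then P[X_H = 1] = p^{6} = (5/6)^{6} = 15625/46656.
Summing the indicators: E[X] = Σ_H E[X_H] = 10395 · p^{6} = 10395 · 15625/46656 = 6015625/1728.
Numerically: E[X] ≈ 3481.3.

E[X] = 10395 · (5/6)^{6} = 6015625/1728 ≈ 3481.3.


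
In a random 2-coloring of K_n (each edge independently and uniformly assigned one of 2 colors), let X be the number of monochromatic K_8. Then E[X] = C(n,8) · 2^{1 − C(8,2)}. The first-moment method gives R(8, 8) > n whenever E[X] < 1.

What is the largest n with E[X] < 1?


We need C(n, 8) · 2^{1 − 28} < 1, i.e. C(n, 8) < 2^{28 − 1} = 134217728.
Check values of n near the boundary:
  n = 38: C(38, 8) = 48903492; 48903492 < 134217728? YES
  n = 39: C(39, 8) = 61523748; 61523748 < 134217728? YES
  n = 40: C(40, 8) = 76904685; 76904685 < 134217728? YES
  n = 41: C(41, 8) = 95548245; 95548245 < 134217728? YES
  n = 42: C(42, 8) = 118030185; 118030185 < 134217728? YES
  n = 43: C(43, 8) = 145008513; 145008513 < 134217728? NO
  n = 44: C(44, 8) = 177232627; 177232627 < 134217728? NO
  n = 45: C(45, 8) = 215553195; 215553195 < 134217728? NO
The largest n with C(n, 8) < 134217728 is n = 42 (where E[X] = 118030185/134217728 ≈ 0.8793934). Hence R(8, 8) > 42, i.e. R(8, 8) ≥ 43.

Largest n = 42; hence R(8, 8) > 42.


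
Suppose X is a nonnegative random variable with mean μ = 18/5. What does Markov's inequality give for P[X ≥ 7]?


μ = E[X] = 18/5, a = 7.
Markov: P[X ≥ 7] ≤ μ/a = (18/5)/7 = 18/35.
Numerically: ≈ 0.514286.
(Since a = 7 > μ = 3.600000, the bound 18/35 is < 1 and informative.)

P[X ≥ 7] ≤ 18/35 ≈ 0.514286.


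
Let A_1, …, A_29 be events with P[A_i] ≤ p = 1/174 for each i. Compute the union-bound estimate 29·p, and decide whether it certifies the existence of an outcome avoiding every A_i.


Union bound: P[∪_{i=1}^{29} A_i] ≤ Σ_i P[A_i] ≤ 29·p = 29·(1/174) = 1/6.
Numerically: 1/6 ≈ 0.16667.
Is 1/6 < 1? YES.
Since P[∪ A_i] ≤ 1/6 < 1, the complement has P[∩ A_i^c] ≥ 1 − 1/6 = 5/6 > 0, so some outcome avoids every A_i.

29·p = 1/6 ≈ 0.16667; existence CERTIFIED by the union bound.


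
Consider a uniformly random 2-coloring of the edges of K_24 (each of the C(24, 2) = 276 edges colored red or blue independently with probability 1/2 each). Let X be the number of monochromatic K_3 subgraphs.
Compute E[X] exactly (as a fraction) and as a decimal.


Let X = Σ_S X_S over the C(24, 3) = 2024 subsets S of size 3, where X_S = 1 if the K_3 on S is monochromatic.
For a fixed S, the K_3 on S has C(3, 2) = 3 edges. P[all 3 edges red] = (1/2)^3, and likewise for blue, so P[monochromatic] = 2·(1/2)^3 = 2^{1 − 3} = 1/4.
By linearity of expectation: E[X] = C(24, 3) · 2^{1 − 3} = 2024 · 1/4 = 506.
Numerically: E[X] ≈ 506.000.

E[X] = C(24,3)·2^(1−C(3,2)) = 506 ≈ 506.000.


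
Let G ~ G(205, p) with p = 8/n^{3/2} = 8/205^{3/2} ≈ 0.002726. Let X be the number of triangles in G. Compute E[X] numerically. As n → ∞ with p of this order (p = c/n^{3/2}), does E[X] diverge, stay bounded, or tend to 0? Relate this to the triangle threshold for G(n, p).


Number of potential triangles: C(205, 3) = 1414910.
Each occurs with probability p³ ≈ (0.002726)³ ≈ 2.024779e-08.
By linearity: E[X] = C(205, 3)·p³ ≈ 1414910 · 2.024779e-08 ≈ 0.0286.
Since α = 3/2 > 1, p = c/n^{3/2} = o(1/n) is below the triangle threshold p ~ 1/n. Asymptotically E[X] ~ (c³/6)·n^{3(1−α)} = (8³/6)·n^{-1.5} → 0, so by Markov's inequality G has no triangles w.h.p.

E[X] ≈ 0.0286; in regime p = Θ(1/n^{3/2}) E[X] tends to 0 (below the triangle threshold p ~ 1/n).


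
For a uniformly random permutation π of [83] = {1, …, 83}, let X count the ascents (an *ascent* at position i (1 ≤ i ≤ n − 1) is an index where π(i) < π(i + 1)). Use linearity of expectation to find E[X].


Write X = Σ X_I over i = 1, …, 82, with X_I the indicator of one ascent.
There are 82 indicators.
For each fixed i, the pair (π(i), π(i+1)) is a uniformly random ordered pair of distinct values from {1, …, 83}; by symmetry P[π(i) < π(i+1)] = 1/2.
By linearity: E[X] = 82 · (1/2) = (83 − 1) · (1/2) = 41 ≈ 41.000000.

E[X] = 41 = 41.000000.


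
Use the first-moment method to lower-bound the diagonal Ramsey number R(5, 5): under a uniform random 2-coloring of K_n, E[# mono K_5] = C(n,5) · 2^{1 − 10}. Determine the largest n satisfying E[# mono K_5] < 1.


We need C(n, 5) · 2^{1 − 10} < 1, i.e. C(n, 5) < 2^{10 − 1} = 512.
Check values of n near the boundary:
  n = 8: C(8, 5) = 56; 56 < 512? YES
  n = 9: C(9, 5) = 126; 126 < 512? YES
  n = 10: C(10, 5) = 252; 252 < 512? YES
  n = 11: C(11, 5) = 462; 462 < 512? YES
  n = 12: C(12, 5) = 792; 792 < 512? NO
  n = 13: C(13, 5) = 1287; 1287 < 512? NO
  n = 14: C(14, 5) = 2002; 2002 < 512? NO
The largest n with C(n, 5) < 512 is n = 11 (where E[X] = 231/256 ≈ 0.902344). Hence R(5, 5) > 11, i.e. R(5, 5) ≥ 12.

Largest n = 11; hence R(5, 5) > 11.


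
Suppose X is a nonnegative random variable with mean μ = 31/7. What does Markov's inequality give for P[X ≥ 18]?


μ = E[X] = 31/7, a = 18.
Markov: P[X ≥ 18] ≤ μ/a = (31/7)/18 = 31/126.
Numerically: ≈ 0.24603.
(Since a = 18 > μ = 4.42857, the bound 31/126 is < 1 and informative.)

P[X ≥ 18] ≤ 31/126 ≈ 0.24603.


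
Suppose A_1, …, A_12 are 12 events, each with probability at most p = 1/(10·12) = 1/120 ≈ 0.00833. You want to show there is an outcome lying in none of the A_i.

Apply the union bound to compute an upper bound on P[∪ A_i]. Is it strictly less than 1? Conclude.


Union bound: P[∪_{i=1}^{12} A_i] ≤ Σ_i P[A_i] ≤ 12·p = 12·(1/120) = 1/10.
Numerically: 1/10 ≈ 0.10000.
Is 1/10 < 1? YES.
Since P[∪ A_i] ≤ 1/10 < 1, the complement has P[∩ A_i^c] ≥ 1 − 1/10 = 9/10 > 0, so some outcome avoids every A_i.

12·p = 1/10 ≈ 0.10000; existence CERTIFIED by the union bound.


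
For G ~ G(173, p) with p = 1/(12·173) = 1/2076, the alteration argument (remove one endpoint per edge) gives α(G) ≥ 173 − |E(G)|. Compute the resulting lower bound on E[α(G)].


E[|E(G)|] = C(173, 2)·p = 14878 · (1/2076) = 43/6.
E[α(G)] ≥ n − E[|E(G)|] = 173 − 43/6 = 995/6.
Numerically: ≈ 165.83333.
(This is only a lower bound; the true E[α(G)] may be larger.)

E[α(G)] ≥ 995/6 ≈ 165.83333.
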